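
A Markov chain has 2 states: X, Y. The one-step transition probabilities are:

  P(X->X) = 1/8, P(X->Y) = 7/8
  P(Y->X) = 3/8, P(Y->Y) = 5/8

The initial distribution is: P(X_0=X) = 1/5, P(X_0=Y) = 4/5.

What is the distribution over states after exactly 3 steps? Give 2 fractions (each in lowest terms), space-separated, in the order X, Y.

Propagating the distribution step by step (d_{t+1} = d_t * P):
d_0 = (X=1/5, Y=4/5)
  d_1[X] = 1/5*1/8 + 4/5*3/8 = 13/40
  d_1[Y] = 1/5*7/8 + 4/5*5/8 = 27/40
d_1 = (X=13/40, Y=27/40)
  d_2[X] = 13/40*1/8 + 27/40*3/8 = 47/160
  d_2[Y] = 13/40*7/8 + 27/40*5/8 = 113/160
d_2 = (X=47/160, Y=113/160)
  d_3[X] = 47/160*1/8 + 113/160*3/8 = 193/640
  d_3[Y] = 47/160*7/8 + 113/160*5/8 = 447/640
d_3 = (X=193/640, Y=447/640)

Answer: 193/640 447/640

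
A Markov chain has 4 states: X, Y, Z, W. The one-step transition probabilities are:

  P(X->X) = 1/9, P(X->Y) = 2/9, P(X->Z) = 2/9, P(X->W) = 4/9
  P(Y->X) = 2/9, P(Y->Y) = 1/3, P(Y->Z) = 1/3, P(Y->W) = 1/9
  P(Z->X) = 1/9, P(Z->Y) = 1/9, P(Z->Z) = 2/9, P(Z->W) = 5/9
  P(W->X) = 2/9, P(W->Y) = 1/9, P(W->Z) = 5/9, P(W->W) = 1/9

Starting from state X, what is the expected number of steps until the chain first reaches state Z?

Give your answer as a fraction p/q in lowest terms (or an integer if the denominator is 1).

Answer: 837/284

Derivation:
Let h_i = expected steps to first reach Z from state i.
Boundary: h_Z = 0.
First-step equations for the other states:
  h_X = 1 + 1/9*h_X + 2/9*h_Y + 2/9*h_Z + 4/9*h_W
  h_Y = 1 + 2/9*h_X + 1/3*h_Y + 1/3*h_Z + 1/9*h_W
  h_W = 1 + 2/9*h_X + 1/9*h_Y + 5/9*h_Z + 1/9*h_W

Substituting h_Z = 0 and rearranging gives the linear system (I - Q) h = 1:
  [8/9, -2/9, -4/9] . (h_X, h_Y, h_W) = 1
  [-2/9, 2/3, -1/9] . (h_X, h_Y, h_W) = 1
  [-2/9, -1/9, 8/9] . (h_X, h_Y, h_W) = 1

Solving yields:
  h_X = 837/284
  h_Y = 405/142
  h_W = 315/142

Starting state is X, so the expected hitting time is h_X = 837/284.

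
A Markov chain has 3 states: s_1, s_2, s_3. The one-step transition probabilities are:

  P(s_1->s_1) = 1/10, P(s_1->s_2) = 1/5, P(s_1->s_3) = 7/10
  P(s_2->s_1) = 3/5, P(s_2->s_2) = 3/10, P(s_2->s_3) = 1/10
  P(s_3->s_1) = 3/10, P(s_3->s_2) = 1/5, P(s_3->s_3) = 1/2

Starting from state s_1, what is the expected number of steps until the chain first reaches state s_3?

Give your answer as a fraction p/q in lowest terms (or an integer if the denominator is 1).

Answer: 30/17

Derivation:
Let h_i = expected steps to first reach s_3 from state i.
Boundary: h_s_3 = 0.
First-step equations for the other states:
  h_s_1 = 1 + 1/10*h_s_1 + 1/5*h_s_2 + 7/10*h_s_3
  h_s_2 = 1 + 3/5*h_s_1 + 3/10*h_s_2 + 1/10*h_s_3

Substituting h_s_3 = 0 and rearranging gives the linear system (I - Q) h = 1:
  [9/10, -1/5] . (h_s_1, h_s_2) = 1
  [-3/5, 7/10] . (h_s_1, h_s_2) = 1

Solving yields:
  h_s_1 = 30/17
  h_s_2 = 50/17

Starting state is s_1, so the expected hitting time is h_s_1 = 30/17.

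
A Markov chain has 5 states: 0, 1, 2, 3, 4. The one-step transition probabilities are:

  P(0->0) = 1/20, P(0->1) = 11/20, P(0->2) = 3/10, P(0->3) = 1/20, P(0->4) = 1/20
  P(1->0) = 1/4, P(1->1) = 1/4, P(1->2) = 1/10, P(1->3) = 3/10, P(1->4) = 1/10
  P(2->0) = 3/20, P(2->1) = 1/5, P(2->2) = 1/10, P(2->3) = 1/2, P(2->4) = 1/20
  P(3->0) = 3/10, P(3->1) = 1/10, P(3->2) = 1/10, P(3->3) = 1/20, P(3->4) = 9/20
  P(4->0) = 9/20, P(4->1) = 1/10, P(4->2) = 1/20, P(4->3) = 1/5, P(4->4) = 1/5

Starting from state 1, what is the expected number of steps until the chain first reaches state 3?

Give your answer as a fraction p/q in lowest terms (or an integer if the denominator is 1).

Answer: 177160/47013

Derivation:
Let h_i = expected steps to first reach 3 from state i.
Boundary: h_3 = 0.
First-step equations for the other states:
  h_0 = 1 + 1/20*h_0 + 11/20*h_1 + 3/10*h_2 + 1/20*h_3 + 1/20*h_4
  h_1 = 1 + 1/4*h_0 + 1/4*h_1 + 1/10*h_2 + 3/10*h_3 + 1/10*h_4
  h_2 = 1 + 3/20*h_0 + 1/5*h_1 + 1/10*h_2 + 1/2*h_3 + 1/20*h_4
  h_4 = 1 + 9/20*h_0 + 1/10*h_1 + 1/20*h_2 + 1/5*h_3 + 1/5*h_4

Substituting h_3 = 0 and rearranging gives the linear system (I - Q) h = 1:
  [19/20, -11/20, -3/10, -1/20] . (h_0, h_1, h_2, h_4) = 1
  [-1/4, 3/4, -1/10, -1/10] . (h_0, h_1, h_2, h_4) = 1
  [-3/20, -1/5, 9/10, -1/20] . (h_0, h_1, h_2, h_4) = 1
  [-9/20, -1/10, -1/20, 4/5] . (h_0, h_1, h_2, h_4) = 1

Solving yields:
  h_0 = 206260/47013
  h_1 = 177160/47013
  h_2 = 45800/15671
  h_4 = 205520/47013

Starting state is 1, so the expected hitting time is h_1 = 177160/47013.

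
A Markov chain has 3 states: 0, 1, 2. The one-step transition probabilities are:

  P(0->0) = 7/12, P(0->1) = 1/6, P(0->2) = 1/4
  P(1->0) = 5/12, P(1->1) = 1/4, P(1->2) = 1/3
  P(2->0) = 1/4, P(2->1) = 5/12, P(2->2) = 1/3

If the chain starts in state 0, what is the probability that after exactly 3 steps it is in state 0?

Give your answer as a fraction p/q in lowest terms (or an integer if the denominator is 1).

Answer: 43/96

Derivation:
Computing P^3 by repeated multiplication:
P^1 =
  0: [7/12, 1/6, 1/4]
  1: [5/12, 1/4, 1/3]
  2: [1/4, 5/12, 1/3]
P^2 =
  0: [17/36, 35/144, 41/144]
  1: [31/72, 13/48, 43/144]
  2: [29/72, 41/144, 5/16]
P^3 =
  0: [43/96, 223/864, 127/432]
  1: [379/864, 19/72, 257/864]
  2: [373/864, 29/108, 259/864]

(P^3)[0 -> 0] = 43/96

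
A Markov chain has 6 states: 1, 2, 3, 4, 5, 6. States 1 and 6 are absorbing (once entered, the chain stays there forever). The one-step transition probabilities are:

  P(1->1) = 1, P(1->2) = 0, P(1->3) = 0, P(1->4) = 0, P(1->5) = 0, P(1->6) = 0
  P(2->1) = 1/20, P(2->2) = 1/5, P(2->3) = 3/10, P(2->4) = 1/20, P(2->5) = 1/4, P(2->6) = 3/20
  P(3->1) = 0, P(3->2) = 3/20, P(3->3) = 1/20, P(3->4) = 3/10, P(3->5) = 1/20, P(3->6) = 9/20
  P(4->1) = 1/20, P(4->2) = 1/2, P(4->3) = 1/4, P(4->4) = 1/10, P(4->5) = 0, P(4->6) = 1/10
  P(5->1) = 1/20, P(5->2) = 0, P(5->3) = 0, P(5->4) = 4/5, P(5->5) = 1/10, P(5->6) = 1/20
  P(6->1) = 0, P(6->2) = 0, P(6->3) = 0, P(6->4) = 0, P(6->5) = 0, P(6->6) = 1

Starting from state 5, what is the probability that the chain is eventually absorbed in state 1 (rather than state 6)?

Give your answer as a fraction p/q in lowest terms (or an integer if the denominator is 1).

Let a_i = P(absorbed in 1 | start in state i).
Boundary conditions: a_1 = 1, a_6 = 0.
For each transient state i, a_i = sum_j P(i->j) * a_j:
  a_2 = 1/20*a_1 + 1/5*a_2 + 3/10*a_3 + 1/20*a_4 + 1/4*a_5 + 3/20*a_6
  a_3 = 0*a_1 + 3/20*a_2 + 1/20*a_3 + 3/10*a_4 + 1/20*a_5 + 9/20*a_6
  a_4 = 1/20*a_1 + 1/2*a_2 + 1/4*a_3 + 1/10*a_4 + 0*a_5 + 1/10*a_6
  a_5 = 1/20*a_1 + 0*a_2 + 0*a_3 + 4/5*a_4 + 1/10*a_5 + 1/20*a_6

Substituting a_1 = 1 and a_6 = 0, rearrange to (I - Q) a = r where r[i] = P(i -> 1):
  [4/5, -3/10, -1/20, -1/4] . (a_2, a_3, a_4, a_5) = 1/20
  [-3/20, 19/20, -3/10, -1/20] . (a_2, a_3, a_4, a_5) = 0
  [-1/2, -1/4, 9/10, 0] . (a_2, a_3, a_4, a_5) = 1/20
  [0, 0, -4/5, 9/10] . (a_2, a_3, a_4, a_5) = 1/20

Solving yields:
  a_2 = 9815/55214
  a_3 = 2669/27607
  a_4 = 10003/55214
  a_5 = 11959/55214

Starting state is 5, so the absorption probability is a_5 = 11959/55214.

Answer: 11959/55214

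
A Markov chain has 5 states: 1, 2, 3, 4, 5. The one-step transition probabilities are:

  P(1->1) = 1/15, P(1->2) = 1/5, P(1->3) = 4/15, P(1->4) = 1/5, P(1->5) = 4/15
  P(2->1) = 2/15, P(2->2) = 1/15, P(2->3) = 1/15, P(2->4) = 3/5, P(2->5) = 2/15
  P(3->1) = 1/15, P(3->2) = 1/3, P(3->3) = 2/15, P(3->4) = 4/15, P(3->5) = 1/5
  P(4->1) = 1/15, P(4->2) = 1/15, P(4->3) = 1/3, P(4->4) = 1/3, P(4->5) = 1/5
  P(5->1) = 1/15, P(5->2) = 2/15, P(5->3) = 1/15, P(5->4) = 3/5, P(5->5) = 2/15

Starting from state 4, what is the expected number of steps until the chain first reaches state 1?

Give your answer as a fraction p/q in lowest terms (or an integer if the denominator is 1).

Let h_i = expected steps to first reach 1 from state i.
Boundary: h_1 = 0.
First-step equations for the other states:
  h_2 = 1 + 2/15*h_1 + 1/15*h_2 + 1/15*h_3 + 3/5*h_4 + 2/15*h_5
  h_3 = 1 + 1/15*h_1 + 1/3*h_2 + 2/15*h_3 + 4/15*h_4 + 1/5*h_5
  h_4 = 1 + 1/15*h_1 + 1/15*h_2 + 1/3*h_3 + 1/3*h_4 + 1/5*h_5
  h_5 = 1 + 1/15*h_1 + 2/15*h_2 + 1/15*h_3 + 3/5*h_4 + 2/15*h_5

Substituting h_1 = 0 and rearranging gives the linear system (I - Q) h = 1:
  [14/15, -1/15, -3/5, -2/15] . (h_2, h_3, h_4, h_5) = 1
  [-1/3, 13/15, -4/15, -1/5] . (h_2, h_3, h_4, h_5) = 1
  [-1/15, -1/3, 2/3, -1/5] . (h_2, h_3, h_4, h_5) = 1
  [-2/15, -1/15, -3/5, 13/15] . (h_2, h_3, h_4, h_5) = 1

Solving yields:
  h_2 = 2925/236
  h_3 = 33855/2596
  h_4 = 34335/2596
  h_5 = 780/59

Starting state is 4, so the expected hitting time is h_4 = 34335/2596.

Answer: 34335/2596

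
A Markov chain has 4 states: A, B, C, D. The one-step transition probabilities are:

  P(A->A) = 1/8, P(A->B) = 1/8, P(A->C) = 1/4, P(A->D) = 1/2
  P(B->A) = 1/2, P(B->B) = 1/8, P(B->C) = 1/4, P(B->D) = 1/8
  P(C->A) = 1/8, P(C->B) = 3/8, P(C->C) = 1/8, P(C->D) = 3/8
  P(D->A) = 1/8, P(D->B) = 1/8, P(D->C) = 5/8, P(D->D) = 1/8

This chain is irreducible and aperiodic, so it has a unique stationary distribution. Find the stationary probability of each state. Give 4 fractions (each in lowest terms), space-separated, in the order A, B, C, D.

The stationary distribution satisfies pi = pi * P, i.e.:
  pi_A = 1/8*pi_A + 1/2*pi_B + 1/8*pi_C + 1/8*pi_D
  pi_B = 1/8*pi_A + 1/8*pi_B + 3/8*pi_C + 1/8*pi_D
  pi_C = 1/4*pi_A + 1/4*pi_B + 1/8*pi_C + 5/8*pi_D
  pi_D = 1/2*pi_A + 1/8*pi_B + 3/8*pi_C + 1/8*pi_D
with normalization: pi_A + pi_B + pi_C + pi_D = 1.

Using the first 3 balance equations plus normalization, the linear system A*pi = b is:
  [-7/8, 1/2, 1/8, 1/8] . pi = 0
  [1/8, -7/8, 3/8, 1/8] . pi = 0
  [1/4, 1/4, -7/8, 5/8] . pi = 0
  [1, 1, 1, 1] . pi = 1

Solving yields:
  pi_A = 28/139
  pi_B = 85/417
  pi_C = 263/834
  pi_D = 233/834

Verification (pi * P):
  28/139*1/8 + 85/417*1/2 + 263/834*1/8 + 233/834*1/8 = 28/139 = pi_A  (ok)
  28/139*1/8 + 85/417*1/8 + 263/834*3/8 + 233/834*1/8 = 85/417 = pi_B  (ok)
  28/139*1/4 + 85/417*1/4 + 263/834*1/8 + 233/834*5/8 = 263/834 = pi_C  (ok)
  28/139*1/2 + 85/417*1/8 + 263/834*3/8 + 233/834*1/8 = 233/834 = pi_D  (ok)

Answer: 28/139 85/417 263/834 233/834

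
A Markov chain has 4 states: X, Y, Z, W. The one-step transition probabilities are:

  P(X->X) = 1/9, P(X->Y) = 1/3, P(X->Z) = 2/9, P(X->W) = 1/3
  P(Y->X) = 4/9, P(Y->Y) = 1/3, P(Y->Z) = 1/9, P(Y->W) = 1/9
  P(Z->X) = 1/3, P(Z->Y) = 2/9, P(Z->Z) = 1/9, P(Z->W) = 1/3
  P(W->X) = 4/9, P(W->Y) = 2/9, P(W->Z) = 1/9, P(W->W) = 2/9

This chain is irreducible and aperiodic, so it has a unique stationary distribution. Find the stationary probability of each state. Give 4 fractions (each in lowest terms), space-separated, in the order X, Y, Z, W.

The stationary distribution satisfies pi = pi * P, i.e.:
  pi_X = 1/9*pi_X + 4/9*pi_Y + 1/3*pi_Z + 4/9*pi_W
  pi_Y = 1/3*pi_X + 1/3*pi_Y + 2/9*pi_Z + 2/9*pi_W
  pi_Z = 2/9*pi_X + 1/9*pi_Y + 1/9*pi_Z + 1/9*pi_W
  pi_W = 1/3*pi_X + 1/9*pi_Y + 1/3*pi_Z + 2/9*pi_W
with normalization: pi_X + pi_Y + pi_Z + pi_W = 1.

Using the first 3 balance equations plus normalization, the linear system A*pi = b is:
  [-8/9, 4/9, 1/3, 4/9] . pi = 0
  [1/3, -2/3, 2/9, 2/9] . pi = 0
  [2/9, 1/9, -8/9, 1/9] . pi = 0
  [1, 1, 1, 1] . pi = 1

Solving yields:
  pi_X = 35/109
  pi_Y = 253/872
  pi_Z = 16/109
  pi_W = 211/872

Verification (pi * P):
  35/109*1/9 + 253/872*4/9 + 16/109*1/3 + 211/872*4/9 = 35/109 = pi_X  (ok)
  35/109*1/3 + 253/872*1/3 + 16/109*2/9 + 211/872*2/9 = 253/872 = pi_Y  (ok)
  35/109*2/9 + 253/872*1/9 + 16/109*1/9 + 211/872*1/9 = 16/109 = pi_Z  (ok)
  35/109*1/3 + 253/872*1/9 + 16/109*1/3 + 211/872*2/9 = 211/872 = pi_W  (ok)

Answer: 35/109 253/872 16/109 211/872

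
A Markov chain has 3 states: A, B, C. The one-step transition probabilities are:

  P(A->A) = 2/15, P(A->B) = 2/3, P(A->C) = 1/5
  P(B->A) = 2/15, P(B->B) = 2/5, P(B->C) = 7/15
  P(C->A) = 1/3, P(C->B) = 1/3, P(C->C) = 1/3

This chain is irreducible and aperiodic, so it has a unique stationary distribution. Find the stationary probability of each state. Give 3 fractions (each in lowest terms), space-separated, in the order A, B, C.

Answer: 55/267 115/267 97/267

Derivation:
The stationary distribution satisfies pi = pi * P, i.e.:
  pi_A = 2/15*pi_A + 2/15*pi_B + 1/3*pi_C
  pi_B = 2/3*pi_A + 2/5*pi_B + 1/3*pi_C
  pi_C = 1/5*pi_A + 7/15*pi_B + 1/3*pi_C
with normalization: pi_A + pi_B + pi_C = 1.

Using the first 2 balance equations plus normalization, the linear system A*pi = b is:
  [-13/15, 2/15, 1/3] . pi = 0
  [2/3, -3/5, 1/3] . pi = 0
  [1, 1, 1] . pi = 1

Solving yields:
  pi_A = 55/267
  pi_B = 115/267
  pi_C = 97/267

Verification (pi * P):
  55/267*2/15 + 115/267*2/15 + 97/267*1/3 = 55/267 = pi_A  (ok)
  55/267*2/3 + 115/267*2/5 + 97/267*1/3 = 115/267 = pi_B  (ok)
  55/267*1/5 + 115/267*7/15 + 97/267*1/3 = 97/267 = pi_C  (ok)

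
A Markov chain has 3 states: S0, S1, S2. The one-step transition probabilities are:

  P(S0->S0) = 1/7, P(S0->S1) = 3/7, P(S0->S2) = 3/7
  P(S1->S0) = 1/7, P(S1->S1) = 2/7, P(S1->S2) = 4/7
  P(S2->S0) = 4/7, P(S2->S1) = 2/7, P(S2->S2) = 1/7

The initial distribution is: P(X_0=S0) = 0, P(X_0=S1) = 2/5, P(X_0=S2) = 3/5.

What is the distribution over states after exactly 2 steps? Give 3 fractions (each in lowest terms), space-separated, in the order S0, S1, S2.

Answer: 68/245 12/35 93/245

Derivation:
Propagating the distribution step by step (d_{t+1} = d_t * P):
d_0 = (S0=0, S1=2/5, S2=3/5)
  d_1[S0] = 0*1/7 + 2/5*1/7 + 3/5*4/7 = 2/5
  d_1[S1] = 0*3/7 + 2/5*2/7 + 3/5*2/7 = 2/7
  d_1[S2] = 0*3/7 + 2/5*4/7 + 3/5*1/7 = 11/35
d_1 = (S0=2/5, S1=2/7, S2=11/35)
  d_2[S0] = 2/5*1/7 + 2/7*1/7 + 11/35*4/7 = 68/245
  d_2[S1] = 2/5*3/7 + 2/7*2/7 + 11/35*2/7 = 12/35
  d_2[S2] = 2/5*3/7 + 2/7*4/7 + 11/35*1/7 = 93/245
d_2 = (S0=68/245, S1=12/35, S2=93/245)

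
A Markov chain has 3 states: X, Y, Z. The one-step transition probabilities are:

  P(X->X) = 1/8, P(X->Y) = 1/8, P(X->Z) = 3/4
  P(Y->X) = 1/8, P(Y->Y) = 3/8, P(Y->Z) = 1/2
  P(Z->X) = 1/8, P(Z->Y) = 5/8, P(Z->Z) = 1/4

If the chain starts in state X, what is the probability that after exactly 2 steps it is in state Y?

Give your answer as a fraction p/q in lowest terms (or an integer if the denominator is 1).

Answer: 17/32

Derivation:
Computing P^2 by repeated multiplication:
P^1 =
  X: [1/8, 1/8, 3/4]
  Y: [1/8, 3/8, 1/2]
  Z: [1/8, 5/8, 1/4]
P^2 =
  X: [1/8, 17/32, 11/32]
  Y: [1/8, 15/32, 13/32]
  Z: [1/8, 13/32, 15/32]

(P^2)[X -> Y] = 17/32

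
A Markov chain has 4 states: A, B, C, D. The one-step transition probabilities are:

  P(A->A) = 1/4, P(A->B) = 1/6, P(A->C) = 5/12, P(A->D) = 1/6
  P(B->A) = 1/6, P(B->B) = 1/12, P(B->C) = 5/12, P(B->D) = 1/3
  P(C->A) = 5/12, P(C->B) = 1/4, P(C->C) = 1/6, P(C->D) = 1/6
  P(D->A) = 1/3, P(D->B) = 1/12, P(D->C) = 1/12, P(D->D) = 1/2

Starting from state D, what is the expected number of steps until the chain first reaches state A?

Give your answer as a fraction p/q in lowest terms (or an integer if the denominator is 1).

Answer: 248/81

Derivation:
Let h_i = expected steps to first reach A from state i.
Boundary: h_A = 0.
First-step equations for the other states:
  h_B = 1 + 1/6*h_A + 1/12*h_B + 5/12*h_C + 1/3*h_D
  h_C = 1 + 5/12*h_A + 1/4*h_B + 1/6*h_C + 1/6*h_D
  h_D = 1 + 1/3*h_A + 1/12*h_B + 1/12*h_C + 1/2*h_D

Substituting h_A = 0 and rearranging gives the linear system (I - Q) h = 1:
  [11/12, -5/12, -1/3] . (h_B, h_C, h_D) = 1
  [-1/4, 5/6, -1/6] . (h_B, h_C, h_D) = 1
  [-1/12, -1/12, 1/2] . (h_B, h_C, h_D) = 1

Solving yields:
  h_B = 284/81
  h_C = 232/81
  h_D = 248/81

Starting state is D, so the expected hitting time is h_D = 248/81.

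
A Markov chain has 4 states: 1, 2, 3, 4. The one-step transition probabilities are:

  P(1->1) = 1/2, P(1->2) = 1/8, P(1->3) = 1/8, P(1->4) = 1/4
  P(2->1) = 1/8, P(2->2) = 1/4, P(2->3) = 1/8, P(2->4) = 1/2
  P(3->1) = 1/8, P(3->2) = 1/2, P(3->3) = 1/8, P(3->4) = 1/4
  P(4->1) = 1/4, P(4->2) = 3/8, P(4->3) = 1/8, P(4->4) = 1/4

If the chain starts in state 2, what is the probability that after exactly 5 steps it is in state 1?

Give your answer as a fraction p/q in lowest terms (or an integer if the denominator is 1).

Computing P^5 by repeated multiplication:
P^1 =
  1: [1/2, 1/8, 1/8, 1/4]
  2: [1/8, 1/4, 1/8, 1/2]
  3: [1/8, 1/2, 1/8, 1/4]
  4: [1/4, 3/8, 1/8, 1/4]
P^2 =
  1: [11/32, 1/4, 1/8, 9/32]
  2: [15/64, 21/64, 1/8, 5/16]
  3: [13/64, 19/64, 1/8, 3/8]
  4: [1/4, 9/32, 1/8, 11/32]
P^3 =
  1: [37/128, 35/128, 1/8, 5/16]
  2: [129/512, 149/512, 1/8, 85/256]
  3: [127/512, 155/512, 1/8, 83/256]
  4: [67/256, 75/256, 1/8, 41/128]
P^4 =
  1: [279/1024, 291/1024, 1/8, 163/512]
  2: [1069/4096, 1193/4096, 1/8, 661/2048]
  3: [1059/4096, 1191/4096, 1/8, 667/2048]
  4: [539/2048, 591/2048, 1/8, 331/1024]
P^5 =
  1: [2187/8192, 2351/8192, 1/8, 1315/4096]
  2: [8625/32768, 9469/32768, 1/8, 5289/16384]
  3: [8607/32768, 9491/32768, 1/8, 5287/16384]
  4: [4327/16384, 4731/16384, 1/8, 2639/8192]

(P^5)[2 -> 1] = 8625/32768

Answer: 8625/32768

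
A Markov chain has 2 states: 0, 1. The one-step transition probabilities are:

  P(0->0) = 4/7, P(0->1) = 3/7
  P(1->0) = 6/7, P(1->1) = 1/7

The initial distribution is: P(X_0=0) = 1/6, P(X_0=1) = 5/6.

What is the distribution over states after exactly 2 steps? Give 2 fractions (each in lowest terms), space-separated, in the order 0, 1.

Answer: 92/147 55/147

Derivation:
Propagating the distribution step by step (d_{t+1} = d_t * P):
d_0 = (0=1/6, 1=5/6)
  d_1[0] = 1/6*4/7 + 5/6*6/7 = 17/21
  d_1[1] = 1/6*3/7 + 5/6*1/7 = 4/21
d_1 = (0=17/21, 1=4/21)
  d_2[0] = 17/21*4/7 + 4/21*6/7 = 92/147
  d_2[1] = 17/21*3/7 + 4/21*1/7 = 55/147
d_2 = (0=92/147, 1=55/147)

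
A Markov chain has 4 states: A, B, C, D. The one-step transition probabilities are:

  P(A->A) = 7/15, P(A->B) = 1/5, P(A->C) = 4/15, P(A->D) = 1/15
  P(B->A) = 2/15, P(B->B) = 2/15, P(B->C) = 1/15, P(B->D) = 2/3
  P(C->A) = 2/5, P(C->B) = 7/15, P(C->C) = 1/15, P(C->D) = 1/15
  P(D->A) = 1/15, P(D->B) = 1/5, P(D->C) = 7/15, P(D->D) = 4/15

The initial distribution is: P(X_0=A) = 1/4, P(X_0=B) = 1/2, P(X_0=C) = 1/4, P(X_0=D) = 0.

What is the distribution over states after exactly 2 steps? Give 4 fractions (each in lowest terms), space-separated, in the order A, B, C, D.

Propagating the distribution step by step (d_{t+1} = d_t * P):
d_0 = (A=1/4, B=1/2, C=1/4, D=0)
  d_1[A] = 1/4*7/15 + 1/2*2/15 + 1/4*2/5 + 0*1/15 = 17/60
  d_1[B] = 1/4*1/5 + 1/2*2/15 + 1/4*7/15 + 0*1/5 = 7/30
  d_1[C] = 1/4*4/15 + 1/2*1/15 + 1/4*1/15 + 0*7/15 = 7/60
  d_1[D] = 1/4*1/15 + 1/2*2/3 + 1/4*1/15 + 0*4/15 = 11/30
d_1 = (A=17/60, B=7/30, C=7/60, D=11/30)
  d_2[A] = 17/60*7/15 + 7/30*2/15 + 7/60*2/5 + 11/30*1/15 = 211/900
  d_2[B] = 17/60*1/5 + 7/30*2/15 + 7/60*7/15 + 11/30*1/5 = 97/450
  d_2[C] = 17/60*4/15 + 7/30*1/15 + 7/60*1/15 + 11/30*7/15 = 27/100
  d_2[D] = 17/60*1/15 + 7/30*2/3 + 7/60*1/15 + 11/30*4/15 = 7/25
d_2 = (A=211/900, B=97/450, C=27/100, D=7/25)

Answer: 211/900 97/450 27/100 7/25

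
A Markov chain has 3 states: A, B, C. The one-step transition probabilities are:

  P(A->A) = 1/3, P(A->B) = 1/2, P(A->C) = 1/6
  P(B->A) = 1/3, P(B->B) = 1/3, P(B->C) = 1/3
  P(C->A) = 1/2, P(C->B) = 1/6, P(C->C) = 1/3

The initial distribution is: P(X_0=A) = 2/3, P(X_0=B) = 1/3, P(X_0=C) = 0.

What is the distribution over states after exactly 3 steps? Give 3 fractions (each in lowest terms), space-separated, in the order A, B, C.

Propagating the distribution step by step (d_{t+1} = d_t * P):
d_0 = (A=2/3, B=1/3, C=0)
  d_1[A] = 2/3*1/3 + 1/3*1/3 + 0*1/2 = 1/3
  d_1[B] = 2/3*1/2 + 1/3*1/3 + 0*1/6 = 4/9
  d_1[C] = 2/3*1/6 + 1/3*1/3 + 0*1/3 = 2/9
d_1 = (A=1/3, B=4/9, C=2/9)
  d_2[A] = 1/3*1/3 + 4/9*1/3 + 2/9*1/2 = 10/27
  d_2[B] = 1/3*1/2 + 4/9*1/3 + 2/9*1/6 = 19/54
  d_2[C] = 1/3*1/6 + 4/9*1/3 + 2/9*1/3 = 5/18
d_2 = (A=10/27, B=19/54, C=5/18)
  d_3[A] = 10/27*1/3 + 19/54*1/3 + 5/18*1/2 = 41/108
  d_3[B] = 10/27*1/2 + 19/54*1/3 + 5/18*1/6 = 113/324
  d_3[C] = 10/27*1/6 + 19/54*1/3 + 5/18*1/3 = 22/81
d_3 = (A=41/108, B=113/324, C=22/81)

Answer: 41/108 113/324 22/81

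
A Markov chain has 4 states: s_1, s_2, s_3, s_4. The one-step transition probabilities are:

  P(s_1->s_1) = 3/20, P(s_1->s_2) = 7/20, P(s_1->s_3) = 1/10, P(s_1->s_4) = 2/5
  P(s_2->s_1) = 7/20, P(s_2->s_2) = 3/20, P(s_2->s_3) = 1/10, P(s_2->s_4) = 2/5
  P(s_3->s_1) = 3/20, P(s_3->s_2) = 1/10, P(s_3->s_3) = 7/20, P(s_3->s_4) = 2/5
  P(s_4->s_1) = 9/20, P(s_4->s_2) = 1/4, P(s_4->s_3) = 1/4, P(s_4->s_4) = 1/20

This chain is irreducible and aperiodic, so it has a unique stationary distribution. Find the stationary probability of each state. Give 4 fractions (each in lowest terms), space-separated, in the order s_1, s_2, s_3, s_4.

The stationary distribution satisfies pi = pi * P, i.e.:
  pi_s_1 = 3/20*pi_s_1 + 7/20*pi_s_2 + 3/20*pi_s_3 + 9/20*pi_s_4
  pi_s_2 = 7/20*pi_s_1 + 3/20*pi_s_2 + 1/10*pi_s_3 + 1/4*pi_s_4
  pi_s_3 = 1/10*pi_s_1 + 1/10*pi_s_2 + 7/20*pi_s_3 + 1/4*pi_s_4
  pi_s_4 = 2/5*pi_s_1 + 2/5*pi_s_2 + 2/5*pi_s_3 + 1/20*pi_s_4
with normalization: pi_s_1 + pi_s_2 + pi_s_3 + pi_s_4 = 1.

Using the first 3 balance equations plus normalization, the linear system A*pi = b is:
  [-17/20, 7/20, 3/20, 9/20] . pi = 0
  [7/20, -17/20, 1/10, 1/4] . pi = 0
  [1/10, 1/10, -13/20, 1/4] . pi = 0
  [1, 1, 1, 1] . pi = 1

Solving yields:
  pi_s_1 = 307/1080
  pi_s_2 = 49/216
  pi_s_3 = 26/135
  pi_s_4 = 8/27

Verification (pi * P):
  307/1080*3/20 + 49/216*7/20 + 26/135*3/20 + 8/27*9/20 = 307/1080 = pi_s_1  (ok)
  307/1080*7/20 + 49/216*3/20 + 26/135*1/10 + 8/27*1/4 = 49/216 = pi_s_2  (ok)
  307/1080*1/10 + 49/216*1/10 + 26/135*7/20 + 8/27*1/4 = 26/135 = pi_s_3  (ok)
  307/1080*2/5 + 49/216*2/5 + 26/135*2/5 + 8/27*1/20 = 8/27 = pi_s_4  (ok)

Answer: 307/1080 49/216 26/135 8/27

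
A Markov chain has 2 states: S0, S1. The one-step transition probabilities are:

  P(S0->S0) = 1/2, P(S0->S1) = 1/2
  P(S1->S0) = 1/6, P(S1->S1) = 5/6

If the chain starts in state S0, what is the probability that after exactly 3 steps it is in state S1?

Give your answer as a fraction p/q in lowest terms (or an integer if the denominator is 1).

Answer: 13/18

Derivation:
Computing P^3 by repeated multiplication:
P^1 =
  S0: [1/2, 1/2]
  S1: [1/6, 5/6]
P^2 =
  S0: [1/3, 2/3]
  S1: [2/9, 7/9]
P^3 =
  S0: [5/18, 13/18]
  S1: [13/54, 41/54]

(P^3)[S0 -> S1] = 13/18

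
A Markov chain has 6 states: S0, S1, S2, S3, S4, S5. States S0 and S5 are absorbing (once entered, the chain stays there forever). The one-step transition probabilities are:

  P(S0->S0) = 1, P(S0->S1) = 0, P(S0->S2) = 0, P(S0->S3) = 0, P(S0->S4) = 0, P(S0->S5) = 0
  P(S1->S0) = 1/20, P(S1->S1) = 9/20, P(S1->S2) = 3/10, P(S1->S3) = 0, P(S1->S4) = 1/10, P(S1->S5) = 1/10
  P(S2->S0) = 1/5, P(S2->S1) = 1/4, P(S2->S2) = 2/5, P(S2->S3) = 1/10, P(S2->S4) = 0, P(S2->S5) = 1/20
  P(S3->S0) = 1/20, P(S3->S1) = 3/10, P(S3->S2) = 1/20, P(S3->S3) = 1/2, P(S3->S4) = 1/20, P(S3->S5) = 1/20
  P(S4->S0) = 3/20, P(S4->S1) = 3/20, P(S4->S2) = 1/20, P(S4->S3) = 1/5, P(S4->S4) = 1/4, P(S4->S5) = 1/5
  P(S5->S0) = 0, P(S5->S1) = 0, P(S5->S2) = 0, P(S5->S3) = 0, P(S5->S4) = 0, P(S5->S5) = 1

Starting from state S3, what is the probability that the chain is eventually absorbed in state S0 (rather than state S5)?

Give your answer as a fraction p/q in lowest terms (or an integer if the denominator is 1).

Answer: 531/998

Derivation:
Let a_i = P(absorbed in S0 | start in state i).
Boundary conditions: a_S0 = 1, a_S5 = 0.
For each transient state i, a_i = sum_j P(i->j) * a_j:
  a_S1 = 1/20*a_S0 + 9/20*a_S1 + 3/10*a_S2 + 0*a_S3 + 1/10*a_S4 + 1/10*a_S5
  a_S2 = 1/5*a_S0 + 1/4*a_S1 + 2/5*a_S2 + 1/10*a_S3 + 0*a_S4 + 1/20*a_S5
  a_S3 = 1/20*a_S0 + 3/10*a_S1 + 1/20*a_S2 + 1/2*a_S3 + 1/20*a_S4 + 1/20*a_S5
  a_S4 = 3/20*a_S0 + 3/20*a_S1 + 1/20*a_S2 + 1/5*a_S3 + 1/4*a_S4 + 1/5*a_S5

Substituting a_S0 = 1 and a_S5 = 0, rearrange to (I - Q) a = r where r[i] = P(i -> S0):
  [11/20, -3/10, 0, -1/10] . (a_S1, a_S2, a_S3, a_S4) = 1/20
  [-1/4, 3/5, -1/10, 0] . (a_S1, a_S2, a_S3, a_S4) = 1/5
  [-3/10, -1/20, 1/2, -1/20] . (a_S1, a_S2, a_S3, a_S4) = 1/20
  [-3/20, -1/20, -1/5, 3/4] . (a_S1, a_S2, a_S3, a_S4) = 3/20

Solving yields:
  a_S1 = 265/499
  a_S2 = 321/499
  a_S3 = 531/998
  a_S4 = 245/499

Starting state is S3, so the absorption probability is a_S3 = 531/998.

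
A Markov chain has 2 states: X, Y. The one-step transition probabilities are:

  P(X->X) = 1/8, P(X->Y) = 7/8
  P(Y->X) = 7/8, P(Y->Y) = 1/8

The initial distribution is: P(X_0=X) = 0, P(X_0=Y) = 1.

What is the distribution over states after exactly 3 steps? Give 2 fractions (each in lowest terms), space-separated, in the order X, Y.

Answer: 91/128 37/128

Derivation:
Propagating the distribution step by step (d_{t+1} = d_t * P):
d_0 = (X=0, Y=1)
  d_1[X] = 0*1/8 + 1*7/8 = 7/8
  d_1[Y] = 0*7/8 + 1*1/8 = 1/8
d_1 = (X=7/8, Y=1/8)
  d_2[X] = 7/8*1/8 + 1/8*7/8 = 7/32
  d_2[Y] = 7/8*7/8 + 1/8*1/8 = 25/32
d_2 = (X=7/32, Y=25/32)
  d_3[X] = 7/32*1/8 + 25/32*7/8 = 91/128
  d_3[Y] = 7/32*7/8 + 25/32*1/8 = 37/128
d_3 = (X=91/128, Y=37/128)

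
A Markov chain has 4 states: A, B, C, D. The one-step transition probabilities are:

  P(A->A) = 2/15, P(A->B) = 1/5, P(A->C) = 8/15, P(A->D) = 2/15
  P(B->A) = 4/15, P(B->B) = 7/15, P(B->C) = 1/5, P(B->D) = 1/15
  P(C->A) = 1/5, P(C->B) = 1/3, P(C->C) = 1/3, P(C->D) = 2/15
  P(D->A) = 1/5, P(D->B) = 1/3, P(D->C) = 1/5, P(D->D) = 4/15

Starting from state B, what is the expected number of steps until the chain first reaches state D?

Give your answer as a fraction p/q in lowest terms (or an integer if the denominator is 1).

Let h_i = expected steps to first reach D from state i.
Boundary: h_D = 0.
First-step equations for the other states:
  h_A = 1 + 2/15*h_A + 1/5*h_B + 8/15*h_C + 2/15*h_D
  h_B = 1 + 4/15*h_A + 7/15*h_B + 1/5*h_C + 1/15*h_D
  h_C = 1 + 1/5*h_A + 1/3*h_B + 1/3*h_C + 2/15*h_D

Substituting h_D = 0 and rearranging gives the linear system (I - Q) h = 1:
  [13/15, -1/5, -8/15] . (h_A, h_B, h_C) = 1
  [-4/15, 8/15, -1/5] . (h_A, h_B, h_C) = 1
  [-1/5, -1/3, 2/3] . (h_A, h_B, h_C) = 1

Solving yields:
  h_A = 1560/173
  h_B = 1695/173
  h_C = 1575/173

Starting state is B, so the expected hitting time is h_B = 1695/173.

Answer: 1695/173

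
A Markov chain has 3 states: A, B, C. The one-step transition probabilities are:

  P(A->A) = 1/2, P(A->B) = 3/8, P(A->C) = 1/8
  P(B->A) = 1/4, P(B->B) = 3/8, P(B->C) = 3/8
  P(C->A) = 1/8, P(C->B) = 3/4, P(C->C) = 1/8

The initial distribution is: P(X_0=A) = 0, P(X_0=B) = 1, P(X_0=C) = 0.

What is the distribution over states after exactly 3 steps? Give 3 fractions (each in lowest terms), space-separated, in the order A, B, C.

Answer: 37/128 117/256 65/256

Derivation:
Propagating the distribution step by step (d_{t+1} = d_t * P):
d_0 = (A=0, B=1, C=0)
  d_1[A] = 0*1/2 + 1*1/4 + 0*1/8 = 1/4
  d_1[B] = 0*3/8 + 1*3/8 + 0*3/4 = 3/8
  d_1[C] = 0*1/8 + 1*3/8 + 0*1/8 = 3/8
d_1 = (A=1/4, B=3/8, C=3/8)
  d_2[A] = 1/4*1/2 + 3/8*1/4 + 3/8*1/8 = 17/64
  d_2[B] = 1/4*3/8 + 3/8*3/8 + 3/8*3/4 = 33/64
  d_2[C] = 1/4*1/8 + 3/8*3/8 + 3/8*1/8 = 7/32
d_2 = (A=17/64, B=33/64, C=7/32)
  d_3[A] = 17/64*1/2 + 33/64*1/4 + 7/32*1/8 = 37/128
  d_3[B] = 17/64*3/8 + 33/64*3/8 + 7/32*3/4 = 117/256
  d_3[C] = 17/64*1/8 + 33/64*3/8 + 7/32*1/8 = 65/256
d_3 = (A=37/128, B=117/256, C=65/256)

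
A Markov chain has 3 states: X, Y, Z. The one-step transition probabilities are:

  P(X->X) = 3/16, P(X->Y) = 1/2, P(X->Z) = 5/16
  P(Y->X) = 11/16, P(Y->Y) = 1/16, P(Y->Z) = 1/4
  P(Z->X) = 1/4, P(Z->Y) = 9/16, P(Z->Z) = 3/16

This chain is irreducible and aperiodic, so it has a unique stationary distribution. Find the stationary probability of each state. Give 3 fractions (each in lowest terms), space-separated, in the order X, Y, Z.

The stationary distribution satisfies pi = pi * P, i.e.:
  pi_X = 3/16*pi_X + 11/16*pi_Y + 1/4*pi_Z
  pi_Y = 1/2*pi_X + 1/16*pi_Y + 9/16*pi_Z
  pi_Z = 5/16*pi_X + 1/4*pi_Y + 3/16*pi_Z
with normalization: pi_X + pi_Y + pi_Z = 1.

Using the first 2 balance equations plus normalization, the linear system A*pi = b is:
  [-13/16, 11/16, 1/4] . pi = 0
  [1/2, -15/16, 9/16] . pi = 0
  [1, 1, 1] . pi = 1

Solving yields:
  pi_X = 159/415
  pi_Y = 149/415
  pi_Z = 107/415

Verification (pi * P):
  159/415*3/16 + 149/415*11/16 + 107/415*1/4 = 159/415 = pi_X  (ok)
  159/415*1/2 + 149/415*1/16 + 107/415*9/16 = 149/415 = pi_Y  (ok)
  159/415*5/16 + 149/415*1/4 + 107/415*3/16 = 107/415 = pi_Z  (ok)

Answer: 159/415 149/415 107/415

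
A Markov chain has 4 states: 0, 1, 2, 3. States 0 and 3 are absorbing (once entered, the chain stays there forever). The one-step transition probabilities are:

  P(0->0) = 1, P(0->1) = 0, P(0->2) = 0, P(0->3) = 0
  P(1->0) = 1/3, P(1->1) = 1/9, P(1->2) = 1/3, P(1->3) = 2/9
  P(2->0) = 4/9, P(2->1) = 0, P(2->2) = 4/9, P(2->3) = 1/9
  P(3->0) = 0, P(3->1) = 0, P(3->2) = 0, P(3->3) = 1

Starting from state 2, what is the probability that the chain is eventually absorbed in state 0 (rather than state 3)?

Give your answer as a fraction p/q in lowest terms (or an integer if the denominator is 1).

Let a_i = P(absorbed in 0 | start in state i).
Boundary conditions: a_0 = 1, a_3 = 0.
For each transient state i, a_i = sum_j P(i->j) * a_j:
  a_1 = 1/3*a_0 + 1/9*a_1 + 1/3*a_2 + 2/9*a_3
  a_2 = 4/9*a_0 + 0*a_1 + 4/9*a_2 + 1/9*a_3

Substituting a_0 = 1 and a_3 = 0, rearrange to (I - Q) a = r where r[i] = P(i -> 0):
  [8/9, -1/3] . (a_1, a_2) = 1/3
  [0, 5/9] . (a_1, a_2) = 4/9

Solving yields:
  a_1 = 27/40
  a_2 = 4/5

Starting state is 2, so the absorption probability is a_2 = 4/5.

Answer: 4/5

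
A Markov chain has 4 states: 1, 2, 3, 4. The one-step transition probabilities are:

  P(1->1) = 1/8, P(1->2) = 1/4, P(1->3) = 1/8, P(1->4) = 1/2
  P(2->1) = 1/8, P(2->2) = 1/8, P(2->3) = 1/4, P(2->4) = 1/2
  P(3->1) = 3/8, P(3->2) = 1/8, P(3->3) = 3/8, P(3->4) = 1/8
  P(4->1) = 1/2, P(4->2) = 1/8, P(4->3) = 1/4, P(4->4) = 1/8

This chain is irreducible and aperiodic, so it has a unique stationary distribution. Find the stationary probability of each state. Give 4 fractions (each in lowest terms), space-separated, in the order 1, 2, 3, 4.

The stationary distribution satisfies pi = pi * P, i.e.:
  pi_1 = 1/8*pi_1 + 1/8*pi_2 + 3/8*pi_3 + 1/2*pi_4
  pi_2 = 1/4*pi_1 + 1/8*pi_2 + 1/8*pi_3 + 1/8*pi_4
  pi_3 = 1/8*pi_1 + 1/4*pi_2 + 3/8*pi_3 + 1/4*pi_4
  pi_4 = 1/2*pi_1 + 1/2*pi_2 + 1/8*pi_3 + 1/8*pi_4
with normalization: pi_1 + pi_2 + pi_3 + pi_4 = 1.

Using the first 3 balance equations plus normalization, the linear system A*pi = b is:
  [-7/8, 1/8, 3/8, 1/2] . pi = 0
  [1/4, -7/8, 1/8, 1/8] . pi = 0
  [1/8, 1/4, -5/8, 1/4] . pi = 0
  [1, 1, 1, 1] . pi = 1

Solving yields:
  pi_1 = 11/37
  pi_2 = 6/37
  pi_3 = 9/37
  pi_4 = 11/37

Verification (pi * P):
  11/37*1/8 + 6/37*1/8 + 9/37*3/8 + 11/37*1/2 = 11/37 = pi_1  (ok)
  11/37*1/4 + 6/37*1/8 + 9/37*1/8 + 11/37*1/8 = 6/37 = pi_2  (ok)
  11/37*1/8 + 6/37*1/4 + 9/37*3/8 + 11/37*1/4 = 9/37 = pi_3  (ok)
  11/37*1/2 + 6/37*1/2 + 9/37*1/8 + 11/37*1/8 = 11/37 = pi_4  (ok)

Answer: 11/37 6/37 9/37 11/37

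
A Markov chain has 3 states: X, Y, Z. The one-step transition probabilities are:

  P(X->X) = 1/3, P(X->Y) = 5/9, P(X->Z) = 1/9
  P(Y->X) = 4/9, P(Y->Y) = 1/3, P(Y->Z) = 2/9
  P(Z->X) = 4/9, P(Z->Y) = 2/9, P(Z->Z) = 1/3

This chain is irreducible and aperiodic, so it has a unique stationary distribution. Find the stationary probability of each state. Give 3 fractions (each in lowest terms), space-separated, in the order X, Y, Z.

Answer: 2/5 2/5 1/5

Derivation:
The stationary distribution satisfies pi = pi * P, i.e.:
  pi_X = 1/3*pi_X + 4/9*pi_Y + 4/9*pi_Z
  pi_Y = 5/9*pi_X + 1/3*pi_Y + 2/9*pi_Z
  pi_Z = 1/9*pi_X + 2/9*pi_Y + 1/3*pi_Z
with normalization: pi_X + pi_Y + pi_Z = 1.

Using the first 2 balance equations plus normalization, the linear system A*pi = b is:
  [-2/3, 4/9, 4/9] . pi = 0
  [5/9, -2/3, 2/9] . pi = 0
  [1, 1, 1] . pi = 1

Solving yields:
  pi_X = 2/5
  pi_Y = 2/5
  pi_Z = 1/5

Verification (pi * P):
  2/5*1/3 + 2/5*4/9 + 1/5*4/9 = 2/5 = pi_X  (ok)
  2/5*5/9 + 2/5*1/3 + 1/5*2/9 = 2/5 = pi_Y  (ok)
  2/5*1/9 + 2/5*2/9 + 1/5*1/3 = 1/5 = pi_Z  (ok)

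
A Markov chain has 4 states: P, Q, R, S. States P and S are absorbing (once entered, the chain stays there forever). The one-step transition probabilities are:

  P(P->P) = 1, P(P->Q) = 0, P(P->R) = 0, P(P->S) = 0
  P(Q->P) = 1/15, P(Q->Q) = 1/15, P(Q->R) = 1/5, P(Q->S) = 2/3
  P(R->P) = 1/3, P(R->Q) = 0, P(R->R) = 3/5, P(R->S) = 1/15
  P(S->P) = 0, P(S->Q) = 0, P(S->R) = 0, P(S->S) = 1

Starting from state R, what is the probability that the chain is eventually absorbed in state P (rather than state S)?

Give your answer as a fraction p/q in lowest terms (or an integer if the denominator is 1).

Answer: 5/6

Derivation:
Let a_i = P(absorbed in P | start in state i).
Boundary conditions: a_P = 1, a_S = 0.
For each transient state i, a_i = sum_j P(i->j) * a_j:
  a_Q = 1/15*a_P + 1/15*a_Q + 1/5*a_R + 2/3*a_S
  a_R = 1/3*a_P + 0*a_Q + 3/5*a_R + 1/15*a_S

Substituting a_P = 1 and a_S = 0, rearrange to (I - Q) a = r where r[i] = P(i -> P):
  [14/15, -1/5] . (a_Q, a_R) = 1/15
  [0, 2/5] . (a_Q, a_R) = 1/3

Solving yields:
  a_Q = 1/4
  a_R = 5/6

Starting state is R, so the absorption probability is a_R = 5/6.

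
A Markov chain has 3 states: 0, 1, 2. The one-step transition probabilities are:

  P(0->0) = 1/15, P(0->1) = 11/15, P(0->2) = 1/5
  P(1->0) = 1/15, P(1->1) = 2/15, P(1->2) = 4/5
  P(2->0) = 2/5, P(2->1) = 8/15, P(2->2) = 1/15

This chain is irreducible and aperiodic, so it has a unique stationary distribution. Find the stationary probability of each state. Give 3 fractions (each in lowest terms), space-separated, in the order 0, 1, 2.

Answer: 86/435 178/435 57/145

Derivation:
The stationary distribution satisfies pi = pi * P, i.e.:
  pi_0 = 1/15*pi_0 + 1/15*pi_1 + 2/5*pi_2
  pi_1 = 11/15*pi_0 + 2/15*pi_1 + 8/15*pi_2
  pi_2 = 1/5*pi_0 + 4/5*pi_1 + 1/15*pi_2
with normalization: pi_0 + pi_1 + pi_2 = 1.

Using the first 2 balance equations plus normalization, the linear system A*pi = b is:
  [-14/15, 1/15, 2/5] . pi = 0
  [11/15, -13/15, 8/15] . pi = 0
  [1, 1, 1] . pi = 1

Solving yields:
  pi_0 = 86/435
  pi_1 = 178/435
  pi_2 = 57/145

Verification (pi * P):
  86/435*1/15 + 178/435*1/15 + 57/145*2/5 = 86/435 = pi_0  (ok)
  86/435*11/15 + 178/435*2/15 + 57/145*8/15 = 178/435 = pi_1  (ok)
  86/435*1/5 + 178/435*4/5 + 57/145*1/15 = 57/145 = pi_2  (ok)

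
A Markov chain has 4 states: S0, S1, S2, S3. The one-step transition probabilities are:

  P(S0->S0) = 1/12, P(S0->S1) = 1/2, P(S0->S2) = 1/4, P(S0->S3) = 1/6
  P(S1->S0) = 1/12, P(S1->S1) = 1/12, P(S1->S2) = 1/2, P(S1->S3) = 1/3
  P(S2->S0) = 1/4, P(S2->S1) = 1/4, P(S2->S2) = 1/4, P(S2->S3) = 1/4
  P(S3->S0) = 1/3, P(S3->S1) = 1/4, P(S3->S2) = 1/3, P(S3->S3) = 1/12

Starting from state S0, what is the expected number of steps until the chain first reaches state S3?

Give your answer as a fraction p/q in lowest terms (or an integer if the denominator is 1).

Answer: 284/69

Derivation:
Let h_i = expected steps to first reach S3 from state i.
Boundary: h_S3 = 0.
First-step equations for the other states:
  h_S0 = 1 + 1/12*h_S0 + 1/2*h_S1 + 1/4*h_S2 + 1/6*h_S3
  h_S1 = 1 + 1/12*h_S0 + 1/12*h_S1 + 1/2*h_S2 + 1/3*h_S3
  h_S2 = 1 + 1/4*h_S0 + 1/4*h_S1 + 1/4*h_S2 + 1/4*h_S3

Substituting h_S3 = 0 and rearranging gives the linear system (I - Q) h = 1:
  [11/12, -1/2, -1/4] . (h_S0, h_S1, h_S2) = 1
  [-1/12, 11/12, -1/2] . (h_S0, h_S1, h_S2) = 1
  [-1/4, -1/4, 3/4] . (h_S0, h_S1, h_S2) = 1

Solving yields:
  h_S0 = 284/69
  h_S1 = 248/69
  h_S2 = 808/207

Starting state is S0, so the expected hitting time is h_S0 = 284/69.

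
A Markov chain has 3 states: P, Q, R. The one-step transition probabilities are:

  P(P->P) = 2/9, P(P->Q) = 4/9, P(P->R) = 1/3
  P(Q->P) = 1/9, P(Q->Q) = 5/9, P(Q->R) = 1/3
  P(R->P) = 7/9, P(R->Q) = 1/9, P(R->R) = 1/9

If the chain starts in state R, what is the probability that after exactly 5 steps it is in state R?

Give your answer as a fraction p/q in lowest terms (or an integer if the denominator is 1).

Computing P^5 by repeated multiplication:
P^1 =
  P: [2/9, 4/9, 1/3]
  Q: [1/9, 5/9, 1/3]
  R: [7/9, 1/9, 1/9]
P^2 =
  P: [29/81, 31/81, 7/27]
  Q: [28/81, 32/81, 7/27]
  R: [22/81, 34/81, 25/81]
P^3 =
  P: [236/729, 292/729, 67/243]
  Q: [235/729, 293/729, 67/243]
  R: [253/729, 283/729, 193/729]
P^4 =
  P: [2171/6561, 2605/6561, 595/2187]
  Q: [2170/6561, 2606/6561, 595/2187]
  R: [2140/6561, 2620/6561, 1801/6561]
P^5 =
  P: [19442/59049, 23494/59049, 5371/19683]
  Q: [19441/59049, 23495/59049, 5371/19683]
  R: [19507/59049, 23461/59049, 16081/59049]

(P^5)[R -> R] = 16081/59049

Answer: 16081/59049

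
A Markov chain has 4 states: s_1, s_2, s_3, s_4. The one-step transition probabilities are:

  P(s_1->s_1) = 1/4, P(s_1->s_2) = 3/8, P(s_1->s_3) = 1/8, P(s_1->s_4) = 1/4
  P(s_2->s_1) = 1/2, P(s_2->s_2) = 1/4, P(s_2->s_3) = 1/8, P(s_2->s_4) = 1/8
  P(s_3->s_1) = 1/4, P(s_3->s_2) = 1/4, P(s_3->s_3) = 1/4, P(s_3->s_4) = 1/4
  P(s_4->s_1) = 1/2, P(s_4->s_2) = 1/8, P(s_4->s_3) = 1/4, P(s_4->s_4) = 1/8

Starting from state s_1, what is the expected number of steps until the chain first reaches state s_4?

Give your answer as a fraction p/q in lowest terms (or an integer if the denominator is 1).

Let h_i = expected steps to first reach s_4 from state i.
Boundary: h_s_4 = 0.
First-step equations for the other states:
  h_s_1 = 1 + 1/4*h_s_1 + 3/8*h_s_2 + 1/8*h_s_3 + 1/4*h_s_4
  h_s_2 = 1 + 1/2*h_s_1 + 1/4*h_s_2 + 1/8*h_s_3 + 1/8*h_s_4
  h_s_3 = 1 + 1/4*h_s_1 + 1/4*h_s_2 + 1/4*h_s_3 + 1/4*h_s_4

Substituting h_s_4 = 0 and rearranging gives the linear system (I - Q) h = 1:
  [3/4, -3/8, -1/8] . (h_s_1, h_s_2, h_s_3) = 1
  [-1/2, 3/4, -1/8] . (h_s_1, h_s_2, h_s_3) = 1
  [-1/4, -1/4, 3/4] . (h_s_1, h_s_2, h_s_3) = 1

Solving yields:
  h_s_1 = 252/53
  h_s_2 = 280/53
  h_s_3 = 248/53

Starting state is s_1, so the expected hitting time is h_s_1 = 252/53.

Answer: 252/53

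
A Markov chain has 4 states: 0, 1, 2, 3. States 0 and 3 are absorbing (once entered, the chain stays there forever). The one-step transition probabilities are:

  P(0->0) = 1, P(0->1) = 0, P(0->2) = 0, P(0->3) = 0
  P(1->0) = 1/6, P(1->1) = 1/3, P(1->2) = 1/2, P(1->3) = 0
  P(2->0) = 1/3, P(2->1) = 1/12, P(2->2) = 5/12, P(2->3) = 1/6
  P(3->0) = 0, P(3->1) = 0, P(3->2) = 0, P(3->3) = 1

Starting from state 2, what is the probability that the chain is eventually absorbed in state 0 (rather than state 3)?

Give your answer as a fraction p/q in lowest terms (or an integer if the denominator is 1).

Let a_i = P(absorbed in 0 | start in state i).
Boundary conditions: a_0 = 1, a_3 = 0.
For each transient state i, a_i = sum_j P(i->j) * a_j:
  a_1 = 1/6*a_0 + 1/3*a_1 + 1/2*a_2 + 0*a_3
  a_2 = 1/3*a_0 + 1/12*a_1 + 5/12*a_2 + 1/6*a_3

Substituting a_0 = 1 and a_3 = 0, rearrange to (I - Q) a = r where r[i] = P(i -> 0):
  [2/3, -1/2] . (a_1, a_2) = 1/6
  [-1/12, 7/12] . (a_1, a_2) = 1/3

Solving yields:
  a_1 = 19/25
  a_2 = 17/25

Starting state is 2, so the absorption probability is a_2 = 17/25.

Answer: 17/25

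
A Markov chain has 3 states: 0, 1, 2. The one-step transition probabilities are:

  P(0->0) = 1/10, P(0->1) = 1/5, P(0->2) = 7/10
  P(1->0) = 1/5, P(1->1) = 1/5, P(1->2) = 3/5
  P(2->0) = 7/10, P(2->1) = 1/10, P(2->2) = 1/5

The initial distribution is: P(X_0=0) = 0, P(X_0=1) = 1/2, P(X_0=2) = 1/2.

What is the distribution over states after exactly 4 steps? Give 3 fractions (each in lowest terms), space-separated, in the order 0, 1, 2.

Answer: 7601/20000 3117/20000 4641/10000

Derivation:
Propagating the distribution step by step (d_{t+1} = d_t * P):
d_0 = (0=0, 1=1/2, 2=1/2)
  d_1[0] = 0*1/10 + 1/2*1/5 + 1/2*7/10 = 9/20
  d_1[1] = 0*1/5 + 1/2*1/5 + 1/2*1/10 = 3/20
  d_1[2] = 0*7/10 + 1/2*3/5 + 1/2*1/5 = 2/5
d_1 = (0=9/20, 1=3/20, 2=2/5)
  d_2[0] = 9/20*1/10 + 3/20*1/5 + 2/5*7/10 = 71/200
  d_2[1] = 9/20*1/5 + 3/20*1/5 + 2/5*1/10 = 4/25
  d_2[2] = 9/20*7/10 + 3/20*3/5 + 2/5*1/5 = 97/200
d_2 = (0=71/200, 1=4/25, 2=97/200)
  d_3[0] = 71/200*1/10 + 4/25*1/5 + 97/200*7/10 = 407/1000
  d_3[1] = 71/200*1/5 + 4/25*1/5 + 97/200*1/10 = 303/2000
  d_3[2] = 71/200*7/10 + 4/25*3/5 + 97/200*1/5 = 883/2000
d_3 = (0=407/1000, 1=303/2000, 2=883/2000)
  d_4[0] = 407/1000*1/10 + 303/2000*1/5 + 883/2000*7/10 = 7601/20000
  d_4[1] = 407/1000*1/5 + 303/2000*1/5 + 883/2000*1/10 = 3117/20000
  d_4[2] = 407/1000*7/10 + 303/2000*3/5 + 883/2000*1/5 = 4641/10000
d_4 = (0=7601/20000, 1=3117/20000, 2=4641/10000)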